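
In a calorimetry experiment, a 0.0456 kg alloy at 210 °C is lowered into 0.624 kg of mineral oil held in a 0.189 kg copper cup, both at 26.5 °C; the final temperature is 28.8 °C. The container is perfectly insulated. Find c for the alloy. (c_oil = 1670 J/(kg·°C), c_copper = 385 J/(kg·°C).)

c ≈ 310 J/(kg·°C)

Let T be the final temperature. ΣQ_i = 0:
0.0456·c·(28.8 − 210) + 0.624·1670·(28.8 − 26.5) + 0.189·385·(28.8 − 26.5) = 0
-8.263 c = -2564.1
c = -2564.1/-8.263 ≈ 310.3 J/(kg·°C)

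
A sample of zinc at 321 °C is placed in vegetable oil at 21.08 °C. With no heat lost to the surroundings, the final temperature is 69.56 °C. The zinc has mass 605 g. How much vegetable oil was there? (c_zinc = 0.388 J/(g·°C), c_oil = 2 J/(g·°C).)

m ≈ 609 g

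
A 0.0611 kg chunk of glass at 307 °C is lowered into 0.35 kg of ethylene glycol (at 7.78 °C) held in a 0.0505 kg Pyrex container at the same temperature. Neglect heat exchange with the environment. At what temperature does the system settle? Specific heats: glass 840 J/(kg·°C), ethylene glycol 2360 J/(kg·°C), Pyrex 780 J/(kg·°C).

T_f ≈ 24.5 °C

Energy conservation, ΣQ = 0:
0.0611×840×(T − 307) + 0.35×2360×(T − 7.78) + 0.0505×780×(T − 7.78) = 0
51.32(T − 307) + 826(T − 7.78) + 39.39(T − 7.78) = 0
(51.32 + 826 + 39.39) T = 51.32×307 + 826×7.78 + 39.39×7.78
T = 22489/916.71 ≈ 24.53 °C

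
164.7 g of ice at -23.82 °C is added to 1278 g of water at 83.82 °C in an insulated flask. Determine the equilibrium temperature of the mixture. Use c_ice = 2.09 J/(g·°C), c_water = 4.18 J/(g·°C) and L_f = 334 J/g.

T_f ≈ 63.8 °C

Conservation of energy gives ΣQ = 0:
ice -23.82→0 °C: 164.7×2.09×23.82 = 8199.4; fusion: m_ice L_f = 164.7×334 = 55010; meltwater 0→T: 164.7×4.18×T = 688.45 T; water cools: 1278×4.18×(T − 83.82) = 5342(T − 83.82)
6030.5 T = 447770 − 63209 = 384561
T ≈ 63.77 °C (positive, so assuming full melt was valid).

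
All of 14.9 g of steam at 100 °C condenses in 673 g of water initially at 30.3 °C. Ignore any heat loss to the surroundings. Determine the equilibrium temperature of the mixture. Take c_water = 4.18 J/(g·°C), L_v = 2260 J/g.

Heat gained plus heat lost sum to zero:
steam→water at 100 °C releases m L_v = 14.9×2260 = 33674; condensate cools 100→T: 14.9×4.18×(T − 100) = 62.28(T − 100); original water: 2813.1(T − 30.3)
2875.4 T = 33674 + 6228.2 + 85238 = 125140
T ≈ 43.52 °C, under the boiling point, so the assumption holds.

T_f ≈ 43.5 °C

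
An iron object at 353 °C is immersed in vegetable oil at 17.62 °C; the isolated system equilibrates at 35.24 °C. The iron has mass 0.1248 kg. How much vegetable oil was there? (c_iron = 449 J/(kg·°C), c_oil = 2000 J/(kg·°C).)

Net heat exchanged in the isolated system is zero:
0.1248×449×(35.24 − 353) + m×2000×(35.24 − 17.62) = 0
35240 m = 17806
m = 17806/35240 ≈ 0.5053 kg

m ≈ 0.505 kg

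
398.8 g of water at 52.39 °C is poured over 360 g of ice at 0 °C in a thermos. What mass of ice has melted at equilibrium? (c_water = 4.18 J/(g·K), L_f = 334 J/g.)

Heat available from the water dropping to 0 °C: 398.8×4.18×52.39 = 87333 J.
Melting all 360 g of ice would need 360×334 = 120240 J.
87333 J < 120240 J, so only part of the ice melts and the system sits at 0 °C.
Mass melted = 87333/334 ≈ 261.5 g.

m_melted ≈ 261 g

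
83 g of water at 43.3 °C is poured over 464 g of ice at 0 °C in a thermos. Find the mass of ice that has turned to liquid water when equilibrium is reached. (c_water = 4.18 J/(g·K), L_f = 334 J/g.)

Water can give up m c ΔT = 83×4.18×43.3 = 15023 J before reaching 0 °C.
Fully melting the ice requires m_ice L_f = 464×334 = 154976 J.
15023 J < 154976 J, so only part of the ice melts and the system sits at 0 °C.
Mass melted = 15023/334 ≈ 44.98 g.

m_melted ≈ 45 g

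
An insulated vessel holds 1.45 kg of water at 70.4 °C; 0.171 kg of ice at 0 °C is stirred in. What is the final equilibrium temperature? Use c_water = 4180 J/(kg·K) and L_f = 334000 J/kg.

T_f ≈ 54.5 °C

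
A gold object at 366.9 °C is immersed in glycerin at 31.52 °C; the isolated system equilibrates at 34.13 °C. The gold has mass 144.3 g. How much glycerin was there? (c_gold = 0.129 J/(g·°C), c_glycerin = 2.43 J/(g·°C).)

m ≈ 977 g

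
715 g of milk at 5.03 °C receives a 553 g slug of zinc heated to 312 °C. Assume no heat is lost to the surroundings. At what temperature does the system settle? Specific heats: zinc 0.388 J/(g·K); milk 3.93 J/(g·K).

T_f ≈ 26.8 °C

Energy conservation, ΣQ = 0:
553×0.388×(T − 312) + 715×3.93×(T − 5.03) = 0
214.56(T − 312) + 2810(T − 5.03) = 0
(214.56 + 2810) T = 214.56×312 + 2810×5.03
T = 81078 / 3024.5 = 26.8 °C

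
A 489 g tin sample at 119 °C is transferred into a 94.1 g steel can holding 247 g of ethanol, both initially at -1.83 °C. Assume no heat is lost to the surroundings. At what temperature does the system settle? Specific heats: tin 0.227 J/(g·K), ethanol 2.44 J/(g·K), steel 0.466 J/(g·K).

With ΣQ=0 the equilibrium temperature is the m·c-weighted mean:
T_f = (111*119 + 602.68*(-1.83) + 43.85*(-1.83)) / (111 + 602.68 + 43.85)
    = 12026 / 757.53 ≈ 15.88 °C

T_f ≈ 15.9 °C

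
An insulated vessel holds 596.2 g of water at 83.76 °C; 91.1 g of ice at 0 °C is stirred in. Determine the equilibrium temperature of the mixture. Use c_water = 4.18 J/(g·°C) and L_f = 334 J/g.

T_f ≈ 62.1 °C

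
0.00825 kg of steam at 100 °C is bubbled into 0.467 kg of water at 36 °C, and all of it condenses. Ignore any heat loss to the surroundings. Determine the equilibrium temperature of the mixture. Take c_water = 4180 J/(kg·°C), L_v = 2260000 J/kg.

T_f ≈ 46.5 °C

Net heat exchanged in the isolated system is zero:
condense steam: −0.00825×2260000 = −18645; condensate cools 100→T: 0.00825×4180×(T − 100) = 34.48(T − 100); water warms: 0.467×4180×(T − 36) = 1952.1(T − 36)
1986.5 T = 18645 + 3448.5 + 70274 = 92368
T ≈ 46.50 °C — below 100 °C, confirming all the steam condensed.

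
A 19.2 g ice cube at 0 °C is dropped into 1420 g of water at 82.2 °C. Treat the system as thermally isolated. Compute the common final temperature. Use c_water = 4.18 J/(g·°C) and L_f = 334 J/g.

T_f ≈ 80.0 °C

Net heat exchanged in the isolated system is zero:
latent heat to melt: 19.2·334 = 6412.8; meltwater 0→T: 19.2·4.18·T = 80.26 T; water: 5935.6(T − 82.2)
6015.9 T = 487906 − 6412.8 = 481494
T ≈ 80.04 °C — above 0 °C, consistent with complete melting.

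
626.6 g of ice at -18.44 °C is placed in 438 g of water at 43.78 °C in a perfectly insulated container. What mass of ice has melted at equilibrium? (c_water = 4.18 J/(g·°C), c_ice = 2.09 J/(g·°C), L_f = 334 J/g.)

m_melted ≈ 168 g

Heat available from the water dropping to 0 °C: 438×4.18×43.78 = 80154 J.
Warming the ice to 0 °C takes 626.6×2.09×18.44 = 24149 J, leaving 56005 J for melting.
Melting all 626.6 g of ice would need 626.6×334 = 209284 J.
Since 56005 < 209284 J, not all the ice melts; equilibrium is at 0 °C.
m_melt = 56005 / L_f = 167.7 g.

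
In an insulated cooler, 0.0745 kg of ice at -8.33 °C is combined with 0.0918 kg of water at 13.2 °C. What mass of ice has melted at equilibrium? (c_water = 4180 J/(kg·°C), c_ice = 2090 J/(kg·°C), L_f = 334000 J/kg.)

Water can give up m c ΔT = 0.0918×4180×13.2 = 5065.2 J before reaching 0 °C.
Of that, 0.0745×2090×8.33 = 1297 J goes to bring the ice to 0 °C, leaving 3768.1 J.
Fully melting the ice requires m_ice L_f = 0.0745×334000 = 24883 J.
That's not enough to melt it all — equilibrium is at 0 °C with ice remaining.
m_melt = 3768.1 / L_f = 0.01128 kg.

m_melted ≈ 0.0113 kg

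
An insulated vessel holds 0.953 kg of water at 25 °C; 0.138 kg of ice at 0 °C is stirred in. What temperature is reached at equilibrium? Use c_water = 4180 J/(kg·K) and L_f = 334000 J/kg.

Energy conservation, ΣQ = 0:
fusion: m_ice L_f = 0.138·334000 = 46092; warm the meltwater: 576.84 T; water cools: 0.953·4180·(T − 25) = 3983.5(T − 25)
4560.4 T = 99588 − 46092 = 53496
T ≈ 11.73 °C — above 0 °C, consistent with complete melting.

T_f ≈ 11.7 °C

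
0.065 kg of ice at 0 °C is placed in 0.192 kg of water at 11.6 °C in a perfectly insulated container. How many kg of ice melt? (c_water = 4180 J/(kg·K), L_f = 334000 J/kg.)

m_melted ≈ 0.0279 kg

Heat available from the water dropping to 0 °C: 0.192×4180×11.6 = 9309.7 J.
To melt every bit of ice: 0.065×334000 = 21710 J.
Since 9309.7 < 21710 J, not all the ice melts; equilibrium is at 0 °C.
m_melted×334000 = 9309.7  ⇒  m_melted ≈ 0.02787 kg.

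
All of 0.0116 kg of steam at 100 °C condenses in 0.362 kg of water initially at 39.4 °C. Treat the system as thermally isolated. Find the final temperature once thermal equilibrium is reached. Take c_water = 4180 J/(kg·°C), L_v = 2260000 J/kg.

T_f ≈ 58.1 °C

Energy balance with sensible and latent terms:
latent heat released on condensation: 0.0116·2260000 = 26216
  condensed water 100 °C→T: 48.49(T − 100)
  original water: 1513.2(T − 39.4)
1561.6 T = 26216 + 4848.8 + 59619 = 90683
T ≈ 58.07 °C, under the boiling point, so the assumption holds.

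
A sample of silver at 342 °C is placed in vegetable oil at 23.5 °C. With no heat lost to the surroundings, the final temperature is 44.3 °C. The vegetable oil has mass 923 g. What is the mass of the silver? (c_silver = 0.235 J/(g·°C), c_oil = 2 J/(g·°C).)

m ≈ 549 g

Heat gained plus heat lost sum to zero:
m·0.235·(44.3 − 342) + 923·2·(44.3 − 23.5) = 0
-69.96 m = -38397
m = -38397/-69.96 ≈ 548.8 g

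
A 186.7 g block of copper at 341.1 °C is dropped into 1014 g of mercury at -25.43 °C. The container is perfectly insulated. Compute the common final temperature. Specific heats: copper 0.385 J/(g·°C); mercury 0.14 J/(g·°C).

T_f ≈ 97.8 °C

Taking heat into each body as positive, Σ m c ΔT = 0:
186.7*0.385*(T − 341.1) + 1014*0.14*(T − (-25.43)) = 0
213.84 T = 20908
T = 20908/213.84 ≈ 97.77 °C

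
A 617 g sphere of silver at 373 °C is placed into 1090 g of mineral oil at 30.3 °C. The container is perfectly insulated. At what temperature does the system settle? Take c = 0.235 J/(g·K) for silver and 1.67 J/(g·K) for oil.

Heat lost by the silver equals heat gained by the oil:
617*0.235*(373 − T) = 1090*1.67*(T − 30.3)
145(373 − T) = 1820.3(T − 30.3)
1965.3 T = 109238  ⇒  T ≈ 55.58 °C

T_f ≈ 55.6 °C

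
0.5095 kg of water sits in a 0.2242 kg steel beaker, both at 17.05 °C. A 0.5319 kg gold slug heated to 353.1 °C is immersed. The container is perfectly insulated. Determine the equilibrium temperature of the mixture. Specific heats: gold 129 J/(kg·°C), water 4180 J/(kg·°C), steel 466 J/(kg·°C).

With ΣQ=0 the equilibrium temperature is the m·c-weighted mean:
T_f = (68.62*353.1 + 2129.7*17.05 + 104.48*17.05) / (68.62 + 2129.7 + 104.48)
    = 62321 / 2302.8 ≈ 27.06 °C

T_f ≈ 27.1 °C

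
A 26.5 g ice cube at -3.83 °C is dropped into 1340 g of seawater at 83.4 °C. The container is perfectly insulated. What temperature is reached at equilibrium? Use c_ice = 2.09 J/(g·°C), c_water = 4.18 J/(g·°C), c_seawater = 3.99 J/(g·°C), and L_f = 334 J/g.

T_f ≈ 80.0 °C

Taking heat into each body as positive, Σ m c ΔT = 0:
ice -3.83→0 °C: 26.5×2.09×3.83 = 212.12
  fusion: m_ice L_f = 26.5×334 = 8851
  meltwater 0→T: 26.5×4.18×T = 110.77 T
  seawater: 5346.6(T − 83.4)
5457.4 T = 445906 − 9063.1 = 436843
T ≈ 80.05 °C — above 0 °C, consistent with complete melting.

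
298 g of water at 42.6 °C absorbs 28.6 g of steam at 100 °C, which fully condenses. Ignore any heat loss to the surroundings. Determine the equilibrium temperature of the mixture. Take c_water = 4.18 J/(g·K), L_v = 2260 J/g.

Taking heat into each body as positive, Σ m c ΔT = 0:
steam→water at 100 °C releases m L_v = 28.6×2260 = 64636
  condensate cools 100→T: 28.6×4.18×(T − 100) = 119.55(T − 100)
  water warms: 298×4.18×(T − 42.6) = 1245.6(T − 42.6)
1365.2 T = 64636 + 11955 + 53064 = 129655
T ≈ 94.97 °C, under the boiling point, so the assumption holds.

T_f ≈ 95.0 °C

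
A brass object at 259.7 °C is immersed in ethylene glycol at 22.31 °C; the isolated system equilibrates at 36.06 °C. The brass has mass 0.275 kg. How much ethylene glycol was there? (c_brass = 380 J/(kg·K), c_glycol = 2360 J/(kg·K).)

m ≈ 0.72 kg

|Q_brass| = |Q_glycol|:
0.275·380·(259.7 − 36.06) = m·2360·(36.06 − 22.31)
32450 m = 23370  ⇒  m ≈ 0.7202 kg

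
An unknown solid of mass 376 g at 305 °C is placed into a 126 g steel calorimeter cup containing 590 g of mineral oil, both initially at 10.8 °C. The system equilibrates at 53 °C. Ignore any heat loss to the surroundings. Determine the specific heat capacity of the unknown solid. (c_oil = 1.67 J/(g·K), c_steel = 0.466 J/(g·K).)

c ≈ 0.465 J/(g·K)

Heat gained plus heat lost sum to zero:
376×c×(53 − 305) + 590×1.67×(53 − 10.8) + 126×0.466×(53 − 10.8) = 0
-94752 c = -44057
c = -44057/-94752 ≈ 0.465 J/(g·K)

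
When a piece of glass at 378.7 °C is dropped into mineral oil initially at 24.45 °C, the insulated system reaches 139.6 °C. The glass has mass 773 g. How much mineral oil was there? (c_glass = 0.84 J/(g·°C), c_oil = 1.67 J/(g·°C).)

m ≈ 807 g

Heat gained plus heat lost sum to zero:
773×0.84×(139.6 − 378.7) + m×1.67×(139.6 − 24.45) = 0
192.3 m = 155252
m = 155252/192.3 ≈ 807.3 g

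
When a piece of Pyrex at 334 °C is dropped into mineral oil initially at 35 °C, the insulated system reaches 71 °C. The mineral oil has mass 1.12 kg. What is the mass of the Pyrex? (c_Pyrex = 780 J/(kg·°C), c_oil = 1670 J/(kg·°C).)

|Q_Pyrex| = |Q_oil|:
m·780·(334 − 71) = 1.12·1670·(71 − 35)
205140 m = 67334  ⇒  m ≈ 0.3282 kg

m ≈ 0.328 kg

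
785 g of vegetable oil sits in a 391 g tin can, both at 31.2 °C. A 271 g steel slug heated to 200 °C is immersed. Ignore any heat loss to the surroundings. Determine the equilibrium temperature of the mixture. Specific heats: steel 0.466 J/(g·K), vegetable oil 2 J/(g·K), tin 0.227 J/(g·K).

T_f ≈ 43.1 °C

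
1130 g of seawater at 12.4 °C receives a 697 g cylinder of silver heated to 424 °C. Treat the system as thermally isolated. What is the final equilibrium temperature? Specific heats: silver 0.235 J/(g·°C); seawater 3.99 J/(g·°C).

|Q_silver| = |Q_seawater|:
697*0.235*(424 − T) = 1130*3.99*(T − 12.4)
163.79(424 − T) = 4508.7(T − 12.4)
4672.5 T = 125357  ⇒  T ≈ 26.83 °C

T_f ≈ 26.8 °C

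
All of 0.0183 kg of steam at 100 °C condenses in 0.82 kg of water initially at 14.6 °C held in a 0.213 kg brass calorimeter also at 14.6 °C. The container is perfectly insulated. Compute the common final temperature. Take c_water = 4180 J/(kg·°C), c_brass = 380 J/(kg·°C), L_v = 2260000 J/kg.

T_f ≈ 28.0 °C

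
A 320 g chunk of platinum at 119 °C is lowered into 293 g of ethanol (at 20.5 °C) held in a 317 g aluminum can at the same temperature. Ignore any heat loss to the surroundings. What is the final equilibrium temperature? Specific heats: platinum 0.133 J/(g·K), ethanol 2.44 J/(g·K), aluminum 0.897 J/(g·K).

Setting the total heat transfer to zero:
320*0.133*(T − 119) + 293*2.44*(T − 20.5) + 317*0.897*(T − 20.5) = 0
1041.8 T = 25550
T ≈ 24.52 °C

T_f ≈ 24.5 °C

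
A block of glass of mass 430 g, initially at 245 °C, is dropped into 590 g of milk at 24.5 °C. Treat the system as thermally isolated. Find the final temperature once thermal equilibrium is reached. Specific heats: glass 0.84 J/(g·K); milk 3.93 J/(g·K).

Let T be the final temperature. ΣQ_i = 0:
430*0.84*(T − 245) + 590*3.93*(T − 24.5) = 0
361.2(T − 245) + 2318.7(T − 24.5) = 0
(361.2 + 2318.7) T = 361.2*245 + 2318.7*24.5
T ≈ 54.22 °C

T_f ≈ 54.2 °C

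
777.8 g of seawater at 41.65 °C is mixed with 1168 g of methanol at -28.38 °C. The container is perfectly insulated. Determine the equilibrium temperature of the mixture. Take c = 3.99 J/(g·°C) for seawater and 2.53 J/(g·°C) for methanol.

T_f ≈ 7.5 °C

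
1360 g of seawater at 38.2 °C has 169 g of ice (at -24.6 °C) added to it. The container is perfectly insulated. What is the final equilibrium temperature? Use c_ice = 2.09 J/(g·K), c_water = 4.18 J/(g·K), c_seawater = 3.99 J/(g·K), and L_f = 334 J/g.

T_f ≈ 23.2 °C

Conservation of energy gives ΣQ = 0:
warm ice to 0 °C: 169×2.09×(0 − (-24.6)) = 8689; fusion: m_ice L_f = 169×334 = 56446; meltwater 0→T: 169×4.18×T = 706.42 T; seawater: 5426.4(T − 38.2)
6132.8 T = 207288 − 65135 = 142154
T ≈ 23.18 °C. Since T > 0 °C, the all-ice-melts assumption holds.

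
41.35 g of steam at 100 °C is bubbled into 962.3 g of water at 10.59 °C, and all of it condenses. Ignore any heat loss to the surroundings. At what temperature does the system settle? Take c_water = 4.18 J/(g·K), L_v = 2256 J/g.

Let T be the final temperature. ΣQ_i = 0:
condense steam: −41.35·2256 = −93286; condensed water 100 °C→T: 172.84(T − 100); water warms: 962.3·4.18·(T − 10.59) = 4022.4(T − 10.59)
4195.3 T = 93286 + 17284 + 42597 = 153167
T ≈ 36.51 °C, under the boiling point, so the assumption holds.

T_f ≈ 36.5 °C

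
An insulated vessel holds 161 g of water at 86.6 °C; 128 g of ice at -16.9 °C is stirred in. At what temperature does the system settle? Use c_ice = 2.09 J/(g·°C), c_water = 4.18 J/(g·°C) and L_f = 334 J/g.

T_f ≈ 9.1 °C

Setting the total heat transfer to zero:
warm ice to 0 °C: 128×2.09×(0 − (-16.9)) = 4521.1; latent heat to melt: 128×334 = 42752; meltwater 0→T: 128×4.18×T = 535.04 T; water cools: 161×4.18×(T − 86.6) = 672.98(T − 86.6)
1208 T = 58280 − 47273 = 11007
T ≈ 9.11 °C. Since T > 0 °C, the all-ice-melts assumption holds.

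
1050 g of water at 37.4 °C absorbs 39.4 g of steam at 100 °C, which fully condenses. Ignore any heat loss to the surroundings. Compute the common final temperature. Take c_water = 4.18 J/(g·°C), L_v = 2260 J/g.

T_f ≈ 59.2 °C

Let T be the final temperature. ΣQ_i = 0:
steam→water at 100 °C releases m L_v = 39.4×2260 = 89044
  condensate cools 100→T: 39.4×4.18×(T − 100) = 164.69(T − 100)
  water warms: 1050×4.18×(T − 37.4) = 4389(T − 37.4)
4553.7 T = 89044 + 16469 + 164149 = 269662
T ≈ 59.22 °C — below 100 °C, confirming all the steam condensed.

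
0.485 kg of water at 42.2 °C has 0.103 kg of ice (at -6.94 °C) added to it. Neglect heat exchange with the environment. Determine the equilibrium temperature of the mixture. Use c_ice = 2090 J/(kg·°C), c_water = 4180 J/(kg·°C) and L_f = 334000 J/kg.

T_f ≈ 20.2 °C

Energy conservation, ΣQ = 0:
ice -6.94→0 °C: 0.103·2090·6.94 = 1494
  latent heat to melt: 0.103·334000 = 34402
  warm the meltwater: 430.54 T
  water cools: 0.485·4180·(T − 42.2) = 2027.3(T − 42.2)
2457.8 T = 85552 − 35896 = 49656
T ≈ 20.20 °C (positive, so assuming full melt was valid).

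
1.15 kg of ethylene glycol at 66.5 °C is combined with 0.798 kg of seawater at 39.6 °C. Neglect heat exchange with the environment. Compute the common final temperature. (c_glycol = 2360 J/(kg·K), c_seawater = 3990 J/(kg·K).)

T_f = Σ m_i c_i T_i / Σ m_i c_i:
T_f = (2714*66.5 + 3184*39.6) / (2714 + 3184)
    = 306568 / 5898 ≈ 51.98 °C

T_f ≈ 52.0 °C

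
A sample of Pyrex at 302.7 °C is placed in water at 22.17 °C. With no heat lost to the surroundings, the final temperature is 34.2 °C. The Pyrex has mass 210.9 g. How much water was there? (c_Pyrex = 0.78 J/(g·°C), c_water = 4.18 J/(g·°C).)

m ≈ 878 g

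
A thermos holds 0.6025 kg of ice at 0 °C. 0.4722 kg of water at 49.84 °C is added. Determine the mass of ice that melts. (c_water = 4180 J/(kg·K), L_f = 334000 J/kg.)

Heat available from the water dropping to 0 °C: 0.4722·4180·49.84 = 98374 J.
Melting all 0.6025 kg of ice would need 0.6025·334000 = 201235 J.
Since 98374 < 201235 J, not all the ice melts; equilibrium is at 0 °C.
m_melted·334000 = 98374  ⇒  m_melted ≈ 0.2945 kg.

m_melted ≈ 0.295 kg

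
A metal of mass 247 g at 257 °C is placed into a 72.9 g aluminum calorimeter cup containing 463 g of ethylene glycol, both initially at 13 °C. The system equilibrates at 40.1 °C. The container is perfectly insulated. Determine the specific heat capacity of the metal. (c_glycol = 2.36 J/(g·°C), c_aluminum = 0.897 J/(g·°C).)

c ≈ 0.586 J/(g·°C)

Taking heat into each body as positive, Σ m c ΔT = 0:
247×c×(40.1 − 257) + 463×2.36×(40.1 − 13) + 72.9×0.897×(40.1 − 13) = 0
-53574 c = -31384
c = -31384/-53574 ≈ 0.5858 J/(g·°C)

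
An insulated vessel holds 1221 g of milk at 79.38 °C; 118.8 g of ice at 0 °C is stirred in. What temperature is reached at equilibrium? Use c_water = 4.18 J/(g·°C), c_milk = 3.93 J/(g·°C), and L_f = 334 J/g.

T_f ≈ 64.4 °C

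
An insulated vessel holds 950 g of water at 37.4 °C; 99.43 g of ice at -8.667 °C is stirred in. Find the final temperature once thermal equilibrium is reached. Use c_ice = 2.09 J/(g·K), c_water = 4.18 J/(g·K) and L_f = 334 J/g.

Energy balance with sensible and latent terms:
warm ice to 0 °C: 99.43·2.09·(0 − (-8.667)) = 1801.1
  melt ice: 99.43·334 = 33210
  warm the meltwater: 415.62 T
  water cools: 950·4.18·(T − 37.4) = 3971(T − 37.4)
4386.6 T = 148515 − 35011 = 113505
T ≈ 25.88 °C — above 0 °C, consistent with complete melting.

T_f ≈ 25.9 °C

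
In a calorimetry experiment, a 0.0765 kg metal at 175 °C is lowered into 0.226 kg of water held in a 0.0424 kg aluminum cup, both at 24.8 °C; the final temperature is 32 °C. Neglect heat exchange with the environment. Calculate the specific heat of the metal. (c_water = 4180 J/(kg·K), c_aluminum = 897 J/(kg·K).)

c ≈ 647 J/(kg·K)

Energy conservation, ΣQ = 0:
0.0765·c·(32 − 175) + 0.226·4180·(32 − 24.8) + 0.0424·897·(32 − 24.8) = 0
-10.94 c = -7075.5
c = -7075.5/-10.94 ≈ 646.8 J/(kg·K)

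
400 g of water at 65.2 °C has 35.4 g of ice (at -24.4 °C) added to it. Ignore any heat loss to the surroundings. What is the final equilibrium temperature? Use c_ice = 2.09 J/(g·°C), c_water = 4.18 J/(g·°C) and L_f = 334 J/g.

Let T be the final temperature. ΣQ_i = 0:
warm ice to 0 °C: 35.4·2.09·(0 − (-24.4)) = 1805.3
  fusion: m_ice L_f = 35.4·334 = 11824
  meltwater 0→T: 35.4·4.18·T = 147.97 T
  water: 1672(T − 65.2)
1820 T = 109014 − 13629 = 95386
T ≈ 52.41 °C. Since T > 0 °C, the all-ice-melts assumption holds.

T_f ≈ 52.4 °C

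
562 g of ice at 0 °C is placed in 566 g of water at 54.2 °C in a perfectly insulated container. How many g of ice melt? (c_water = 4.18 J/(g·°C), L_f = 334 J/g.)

Water can give up m c ΔT = 566×4.18×54.2 = 128231 J before reaching 0 °C.
Melting all 562 g of ice would need 562×334 = 187708 J.
128231 J < 187708 J, so only part of the ice melts and the system sits at 0 °C.
m_melt = 128231 / L_f = 383.9 g.

m_melted ≈ 384 g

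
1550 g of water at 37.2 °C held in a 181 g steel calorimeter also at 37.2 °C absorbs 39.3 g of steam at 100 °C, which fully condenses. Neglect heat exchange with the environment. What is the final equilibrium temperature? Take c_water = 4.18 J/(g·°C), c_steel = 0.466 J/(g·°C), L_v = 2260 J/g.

Energy balance with sensible and latent terms:
condense steam: −39.3·2260 = −88818
  condensate cools 100→T: 39.3·4.18·(T − 100) = 164.27(T − 100)
  original water: 6479(T − 37.2)
  cup: 84.35(T − 37.2)
6727.6 T = 88818 + 16427 + 244156 = 349402
T ≈ 51.94 °C (< 100 °C, so full condensation is consistent).

T_f ≈ 51.9 °C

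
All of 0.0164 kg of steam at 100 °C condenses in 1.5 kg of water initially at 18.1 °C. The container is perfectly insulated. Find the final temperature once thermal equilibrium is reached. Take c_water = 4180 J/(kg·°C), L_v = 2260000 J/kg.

Heat gained plus heat lost sum to zero:
condense steam: −0.0164·2260000 = −37064; condensate cools 100→T: 0.0164·4180·(T − 100) = 68.55(T − 100); original water: 6270(T − 18.1)
6338.6 T = 37064 + 6855.2 + 113487 = 157406
T ≈ 24.83 °C (< 100 °C, so full condensation is consistent).

T_f ≈ 24.8 °C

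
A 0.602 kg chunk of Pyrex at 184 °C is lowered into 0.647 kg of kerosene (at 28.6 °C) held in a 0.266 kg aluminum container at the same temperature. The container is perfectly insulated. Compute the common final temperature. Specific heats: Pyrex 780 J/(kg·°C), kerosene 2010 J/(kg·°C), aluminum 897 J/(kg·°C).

Heat gained plus heat lost sum to zero:
0.602·780·(T − 184) + 0.647·2010·(T − 28.6) + 0.266·897·(T − 28.6) = 0
469.56(T − 184) + 1300.5(T − 28.6) + 238.6(T − 28.6) = 0
(469.56 + 1300.5 + 238.6) T = 469.56·184 + 1300.5·28.6 + 238.6·28.6
T = 130416/2008.6 ≈ 64.93 °C

T_f ≈ 64.9 °C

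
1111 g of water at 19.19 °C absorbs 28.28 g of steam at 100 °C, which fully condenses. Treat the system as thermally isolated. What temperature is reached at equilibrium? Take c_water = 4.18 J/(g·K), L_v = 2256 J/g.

T_f ≈ 34.6 °C

Energy conservation, ΣQ = 0:
steam→water at 100 °C releases m L_v = 28.28·2256 = 63800
  condensed water 100 °C→T: 118.21(T − 100)
  water warms: 1111·4.18·(T − 19.19) = 4644(T − 19.19)
4762.2 T = 63800 + 11821 + 89118 = 164739
T ≈ 34.59 °C (< 100 °C, so full condensation is consistent).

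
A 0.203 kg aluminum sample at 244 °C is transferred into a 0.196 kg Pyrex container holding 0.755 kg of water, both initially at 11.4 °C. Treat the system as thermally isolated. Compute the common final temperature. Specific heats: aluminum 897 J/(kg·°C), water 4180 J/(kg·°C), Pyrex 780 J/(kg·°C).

T_f ≈ 23.5 °C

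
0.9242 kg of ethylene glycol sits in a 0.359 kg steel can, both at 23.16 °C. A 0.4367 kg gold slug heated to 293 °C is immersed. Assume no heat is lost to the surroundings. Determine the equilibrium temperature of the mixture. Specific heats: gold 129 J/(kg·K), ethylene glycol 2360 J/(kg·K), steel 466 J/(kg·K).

T_f ≈ 29.5 °C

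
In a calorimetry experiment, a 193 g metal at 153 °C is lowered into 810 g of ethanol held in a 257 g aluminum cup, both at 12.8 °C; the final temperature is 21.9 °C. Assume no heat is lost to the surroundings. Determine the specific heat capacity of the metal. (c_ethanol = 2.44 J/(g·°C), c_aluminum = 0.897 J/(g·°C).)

c ≈ 0.794 J/(g·°C)

Let T be the final temperature. ΣQ_i = 0:
193×c×(21.9 − 153) + 810×2.44×(21.9 − 12.8) + 257×0.897×(21.9 − 12.8) = 0
-25302 c = -20083
c = -20083/-25302 ≈ 0.7937 J/(g·°C)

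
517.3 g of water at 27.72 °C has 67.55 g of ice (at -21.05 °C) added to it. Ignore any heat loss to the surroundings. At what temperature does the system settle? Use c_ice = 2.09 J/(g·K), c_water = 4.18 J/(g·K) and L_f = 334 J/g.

Sum of m c ΔT and latent-heat terms is zero:
ice -21.05→0 °C: 67.55·2.09·21.05 = 2971.8; fusion: m_ice L_f = 67.55·334 = 22562; meltwater 0→T: 67.55·4.18·T = 282.36 T; water: 2162.3(T − 27.72)
2444.7 T = 59939 − 25534 = 34406
T ≈ 14.07 °C. Since T > 0 °C, the all-ice-melts assumption holds.

T_f ≈ 14.1 °C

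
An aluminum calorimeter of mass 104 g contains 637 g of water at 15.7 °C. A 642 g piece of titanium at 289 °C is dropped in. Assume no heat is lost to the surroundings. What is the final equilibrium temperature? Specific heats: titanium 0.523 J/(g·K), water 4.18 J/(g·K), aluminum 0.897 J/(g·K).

T_f ≈ 45.4 °C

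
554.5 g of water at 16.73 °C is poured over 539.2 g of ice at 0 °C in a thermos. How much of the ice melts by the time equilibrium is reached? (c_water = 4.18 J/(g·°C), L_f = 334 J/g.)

Heat available from the water dropping to 0 °C: 554.5×4.18×16.73 = 38777 J.
Melting all 539.2 g of ice would need 539.2×334 = 180093 J.
38777 J < 180093 J, so only part of the ice melts and the system sits at 0 °C.
Mass melted = 38777/334 ≈ 116.1 g.

m_melted ≈ 116 g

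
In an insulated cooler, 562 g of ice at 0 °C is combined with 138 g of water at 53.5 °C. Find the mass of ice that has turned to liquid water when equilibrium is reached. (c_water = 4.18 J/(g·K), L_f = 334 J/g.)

m_melted ≈ 92.4 g

Water can give up m c ΔT = 138·4.18·53.5 = 30861 J before reaching 0 °C.
Melting all 562 g of ice would need 562·334 = 187708 J.
Since 30861 < 187708 J, not all the ice melts; equilibrium is at 0 °C.
m_melted·334 = 30861  ⇒  m_melted ≈ 92.4 g.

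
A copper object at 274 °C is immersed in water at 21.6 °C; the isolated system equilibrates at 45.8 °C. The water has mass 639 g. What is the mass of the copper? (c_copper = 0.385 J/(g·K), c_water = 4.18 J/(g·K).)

m ≈ 736 g

Heat lost by the copper = heat gained by the water:
m×0.385×(274 − 45.8) = 639×4.18×(45.8 − 21.6)
87.86 m = 64639  ⇒  m ≈ 735.7 g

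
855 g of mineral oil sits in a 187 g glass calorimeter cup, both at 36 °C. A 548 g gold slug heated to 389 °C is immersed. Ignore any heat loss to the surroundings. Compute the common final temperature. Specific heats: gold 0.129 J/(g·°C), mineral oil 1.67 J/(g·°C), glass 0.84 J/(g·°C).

T_f ≈ 51.1 °C

Energy conservation, ΣQ = 0:
548·0.129·(T − 389) + 855·1.67·(T − 36) + 187·0.84·(T − 36) = 0
70.69(T − 389) + 1427.8(T − 36) + 157.08(T − 36) = 0
(70.69 + 1427.8 + 157.08) T = 70.69·389 + 1427.8·36 + 157.08·36
T ≈ 51.07 °C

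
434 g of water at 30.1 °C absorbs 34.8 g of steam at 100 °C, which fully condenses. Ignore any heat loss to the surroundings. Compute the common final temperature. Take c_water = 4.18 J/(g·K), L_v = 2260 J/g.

Net heat exchanged in the isolated system is zero:
latent heat released on condensation: 34.8·2260 = 78648; condensed water 100 °C→T: 145.46(T − 100); water warms: 434·4.18·(T − 30.1) = 1814.1(T − 30.1)
1959.6 T = 78648 + 14546 + 54605 = 147799
T ≈ 75.42 °C — below 100 °C, confirming all the steam condensed.

T_f ≈ 75.4 °C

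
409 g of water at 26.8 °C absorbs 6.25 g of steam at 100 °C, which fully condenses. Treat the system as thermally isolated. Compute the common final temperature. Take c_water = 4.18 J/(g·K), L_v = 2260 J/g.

T_f ≈ 36.0 °C

Conservation of energy gives ΣQ = 0:
steam→water at 100 °C releases m L_v = 6.25·2260 = 14125; condensed water 100 °C→T: 26.12(T − 100); original water: 1709.6(T − 26.8)
1735.7 T = 14125 + 2612.5 + 45818 = 62555
T ≈ 36.04 °C (< 100 °C, so full condensation is consistent).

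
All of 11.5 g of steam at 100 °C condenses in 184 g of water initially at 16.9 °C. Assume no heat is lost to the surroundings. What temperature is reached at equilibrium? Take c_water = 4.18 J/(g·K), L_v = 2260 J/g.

T_f ≈ 53.6 °C

Energy conservation, ΣQ = 0:
condense steam: −11.5×2260 = −25990
  condensed water 100 °C→T: 48.07(T − 100)
  water warms: 184×4.18×(T − 16.9) = 769.12(T − 16.9)
817.19 T = 25990 + 4807 + 12998 = 43795
T ≈ 53.59 °C, under the boiling point, so the assumption holds.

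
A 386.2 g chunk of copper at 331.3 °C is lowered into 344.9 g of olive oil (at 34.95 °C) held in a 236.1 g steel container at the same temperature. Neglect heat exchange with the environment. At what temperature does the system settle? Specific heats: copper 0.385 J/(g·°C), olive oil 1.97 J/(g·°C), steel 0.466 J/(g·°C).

Setting the total heat transfer to zero:
386.2·0.385·(T − 331.3) + 344.9·1.97·(T − 34.95) + 236.1·0.466·(T − 34.95) = 0
(148.69 + 679.45 + 110.02) T = 148.69·331.3 + 679.45·34.95 + 110.02·34.95
T = 76852/938.16 ≈ 81.92 °C

T_f ≈ 81.9 °C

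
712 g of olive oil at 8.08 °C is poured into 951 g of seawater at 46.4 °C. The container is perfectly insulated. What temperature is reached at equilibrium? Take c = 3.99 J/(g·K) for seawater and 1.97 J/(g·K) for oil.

T_f ≈ 36.1 °C

Set heat shed by the hot body equal to heat absorbed by the cold body:
951*3.99*(46.4 − T) = 712*1.97*(T − 8.08)
3794.5(46.4 − T) = 1402.6(T − 8.08)
5197.1 T = 187398  ⇒  T ≈ 36.06 °C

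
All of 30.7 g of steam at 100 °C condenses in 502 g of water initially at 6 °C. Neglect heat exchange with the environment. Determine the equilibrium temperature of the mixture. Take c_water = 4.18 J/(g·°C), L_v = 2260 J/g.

T_f ≈ 42.6 °C

Net heat exchanged in the isolated system is zero:
latent heat released on condensation: 30.7·2260 = 69382; condensate cools 100→T: 30.7·4.18·(T − 100) = 128.33(T − 100); water warms: 502·4.18·(T − 6) = 2098.4(T − 6)
2226.7 T = 69382 + 12833 + 12590 = 94805
T ≈ 42.58 °C — below 100 °C, confirming all the steam condensed.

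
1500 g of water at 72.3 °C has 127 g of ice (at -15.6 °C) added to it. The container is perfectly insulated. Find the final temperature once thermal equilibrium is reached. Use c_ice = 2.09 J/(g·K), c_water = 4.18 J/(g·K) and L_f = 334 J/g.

T_f ≈ 59.8 °C

Heat gained plus heat lost sum to zero:
warm ice to 0 °C: 127·2.09·(0 − (-15.6)) = 4140.7; melt ice: 127·334 = 42418; meltwater 0→T: 127·4.18·T = 530.86 T; water cools: 1500·4.18·(T − 72.3) = 6270(T − 72.3)
6800.9 T = 453321 − 46559 = 406762
T ≈ 59.81 °C (positive, so assuming full melt was valid).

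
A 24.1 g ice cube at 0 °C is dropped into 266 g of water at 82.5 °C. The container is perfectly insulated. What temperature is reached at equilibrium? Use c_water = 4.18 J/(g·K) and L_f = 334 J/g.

Sum of m c ΔT and latent-heat terms is zero:
melt ice: 24.1×334 = 8049.4
  warm the meltwater: 100.74 T
  water: 1111.9(T − 82.5)
1212.6 T = 91730 − 8049.4 = 83681
T ≈ 69.01 °C — above 0 °C, consistent with complete melting.

T_f ≈ 69.0 °C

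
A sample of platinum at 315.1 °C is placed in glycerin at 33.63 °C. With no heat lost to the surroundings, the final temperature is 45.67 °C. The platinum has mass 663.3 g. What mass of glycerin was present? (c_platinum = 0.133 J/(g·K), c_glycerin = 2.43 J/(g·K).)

m ≈ 812 g

Heat lost by the platinum = heat gained by the glycerin:
663.3×0.133×(315.1 − 45.67) = m×2.43×(45.67 − 33.63)
29.26 m = 23769  ⇒  m ≈ 812.4 g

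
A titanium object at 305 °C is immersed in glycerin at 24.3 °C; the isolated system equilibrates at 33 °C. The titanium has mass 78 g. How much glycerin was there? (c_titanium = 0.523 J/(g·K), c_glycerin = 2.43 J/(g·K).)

Energy conservation, ΣQ = 0:
78·0.523·(33 − 305) + m·2.43·(33 − 24.3) = 0
21.14 m = 11096
m = 11096/21.14 ≈ 524.9 g

m ≈ 525 g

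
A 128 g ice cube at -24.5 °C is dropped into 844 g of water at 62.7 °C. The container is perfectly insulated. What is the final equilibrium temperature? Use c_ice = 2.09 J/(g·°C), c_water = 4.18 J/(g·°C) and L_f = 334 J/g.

Net heat exchanged in the isolated system is zero:
ice -24.5→0 °C: 128×2.09×24.5 = 6554.2; melt ice: 128×334 = 42752; meltwater 0→T: 128×4.18×T = 535.04 T; water cools: 844×4.18×(T − 62.7) = 3527.9(T − 62.7)
4063 T = 221201 − 49306 = 171894
T ≈ 42.31 °C — above 0 °C, consistent with complete melting.

T_f ≈ 42.3 °C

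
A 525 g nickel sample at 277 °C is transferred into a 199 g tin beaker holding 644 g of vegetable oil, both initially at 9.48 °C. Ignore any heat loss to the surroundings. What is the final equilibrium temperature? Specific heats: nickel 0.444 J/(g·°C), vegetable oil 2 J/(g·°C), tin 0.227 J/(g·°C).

Conservation of energy gives ΣQ = 0:
525×0.444×(T − 277) + 644×2×(T − 9.48) + 199×0.227×(T − 9.48) = 0
233.1(T − 277) + 1288(T − 9.48) + 45.17(T − 9.48) = 0
1566.3 T = 77207
T ≈ 49.29 °C

T_f ≈ 49.3 °C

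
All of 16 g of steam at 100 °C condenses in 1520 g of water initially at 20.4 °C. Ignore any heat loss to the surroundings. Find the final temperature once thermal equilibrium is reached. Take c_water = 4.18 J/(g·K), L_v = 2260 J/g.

T_f ≈ 26.9 °C

Energy conservation, ΣQ = 0:
steam→water at 100 °C releases m L_v = 16×2260 = 36160
  condensed water 100 °C→T: 66.88(T − 100)
  water warms: 1520×4.18×(T − 20.4) = 6353.6(T − 20.4)
6420.5 T = 36160 + 6688 + 129613 = 172461
T ≈ 26.86 °C, under the boiling point, so the assumption holds.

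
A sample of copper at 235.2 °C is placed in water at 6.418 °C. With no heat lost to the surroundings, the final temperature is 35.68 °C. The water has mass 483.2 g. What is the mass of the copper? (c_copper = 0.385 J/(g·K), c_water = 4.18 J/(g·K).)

m ≈ 769 g

Heat lost by the copper = heat gained by the water:
m·0.385·(235.2 − 35.68) = 483.2·4.18·(35.68 − 6.418)
76.82 m = 59103  ⇒  m ≈ 769.4 g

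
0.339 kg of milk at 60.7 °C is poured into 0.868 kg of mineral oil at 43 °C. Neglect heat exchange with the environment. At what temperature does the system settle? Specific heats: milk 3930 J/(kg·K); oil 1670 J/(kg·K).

T_f ≈ 51.5 °C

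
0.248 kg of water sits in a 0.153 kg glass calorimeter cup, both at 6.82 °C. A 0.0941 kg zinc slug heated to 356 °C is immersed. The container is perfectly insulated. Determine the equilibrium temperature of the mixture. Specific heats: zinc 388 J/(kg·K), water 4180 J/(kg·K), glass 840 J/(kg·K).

T_f ≈ 17.4 °C

Energy conservation, ΣQ = 0:
0.0941×388×(T − 356) + 0.248×4180×(T − 6.82) + 0.153×840×(T − 6.82) = 0
36.51(T − 356) + 1036.6(T − 6.82) + 128.52(T − 6.82) = 0
(36.51 + 1036.6 + 128.52) T = 36.51×356 + 1036.6×6.82 + 128.52×6.82
T ≈ 17.43 °C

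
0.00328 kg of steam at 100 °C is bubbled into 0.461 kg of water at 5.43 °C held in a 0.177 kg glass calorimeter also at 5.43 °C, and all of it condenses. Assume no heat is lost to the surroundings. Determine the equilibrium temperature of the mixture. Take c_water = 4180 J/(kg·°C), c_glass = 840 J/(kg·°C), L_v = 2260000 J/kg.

Conservation of energy gives ΣQ = 0:
steam→water at 100 °C releases m L_v = 0.00328×2260000 = 7412.8; condensate cools 100→T: 0.00328×4180×(T − 100) = 13.71(T − 100); water warms: 0.461×4180×(T − 5.43) = 1927(T − 5.43); glass cup: 0.177×840×(T − 5.43) = 148.68(T − 5.43)
2089.4 T = 7412.8 + 1371 + 11271 = 20055
T ≈ 9.60 °C (< 100 °C, so full condensation is consistent).

T_f ≈ 9.6 °C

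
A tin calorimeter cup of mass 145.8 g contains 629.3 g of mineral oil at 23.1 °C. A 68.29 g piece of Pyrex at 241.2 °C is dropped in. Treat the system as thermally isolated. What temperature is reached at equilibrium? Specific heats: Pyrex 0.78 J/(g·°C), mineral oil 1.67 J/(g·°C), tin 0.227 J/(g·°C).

Heat gained plus heat lost sum to zero:
68.29·0.78·(T − 241.2) + 629.3·1.67·(T − 23.1) + 145.8·0.227·(T − 23.1) = 0
53.27(T − 241.2) + 1050.9(T − 23.1) + 33.1(T − 23.1) = 0
1137.3 T = 37889
T ≈ 33.31 °C

T_f ≈ 33.3 °C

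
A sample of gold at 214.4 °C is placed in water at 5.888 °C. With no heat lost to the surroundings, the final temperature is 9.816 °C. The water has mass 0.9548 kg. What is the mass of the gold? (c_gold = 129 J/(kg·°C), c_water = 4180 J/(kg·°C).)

m ≈ 0.594 kg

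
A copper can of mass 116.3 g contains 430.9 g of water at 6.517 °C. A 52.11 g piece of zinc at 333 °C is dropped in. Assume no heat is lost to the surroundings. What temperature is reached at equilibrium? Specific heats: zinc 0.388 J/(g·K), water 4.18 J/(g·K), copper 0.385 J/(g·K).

T_f ≈ 10.1 °C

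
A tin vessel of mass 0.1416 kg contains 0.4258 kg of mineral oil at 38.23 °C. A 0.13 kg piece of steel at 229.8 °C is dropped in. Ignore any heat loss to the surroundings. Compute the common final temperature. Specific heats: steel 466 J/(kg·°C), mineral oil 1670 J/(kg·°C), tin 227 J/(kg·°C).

T_f is the heat-capacity-weighted average of the initial temperatures:
T_f = (60.58*229.8 + 711.09*38.23 + 32.14*38.23) / (60.58 + 711.09 + 32.14)
    = 42335 / 803.81 ≈ 52.67 °C

T_f ≈ 52.7 °C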